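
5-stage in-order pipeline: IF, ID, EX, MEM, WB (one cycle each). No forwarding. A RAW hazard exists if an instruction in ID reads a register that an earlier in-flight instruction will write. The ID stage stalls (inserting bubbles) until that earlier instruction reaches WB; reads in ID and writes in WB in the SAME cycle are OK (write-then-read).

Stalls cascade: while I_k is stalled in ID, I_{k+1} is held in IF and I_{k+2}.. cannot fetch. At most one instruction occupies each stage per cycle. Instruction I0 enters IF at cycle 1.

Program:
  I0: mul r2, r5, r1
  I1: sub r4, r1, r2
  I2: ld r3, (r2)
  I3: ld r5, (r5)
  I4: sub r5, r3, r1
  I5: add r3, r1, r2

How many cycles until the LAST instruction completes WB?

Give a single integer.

I0 mul r2 <- r5,r1: IF@1 ID@2 stall=0 (-) EX@3 MEM@4 WB@5
I1 sub r4 <- r1,r2: IF@2 ID@3 stall=2 (RAW on I0.r2 (WB@5)) EX@6 MEM@7 WB@8
I2 ld r3 <- r2: IF@3 ID@6 stall=0 (-) EX@7 MEM@8 WB@9
I3 ld r5 <- r5: IF@6 ID@7 stall=0 (-) EX@8 MEM@9 WB@10
I4 sub r5 <- r3,r1: IF@7 ID@8 stall=1 (RAW on I2.r3 (WB@9)) EX@10 MEM@11 WB@12
I5 add r3 <- r1,r2: IF@8 ID@10 stall=0 (-) EX@11 MEM@12 WB@13

Answer: 13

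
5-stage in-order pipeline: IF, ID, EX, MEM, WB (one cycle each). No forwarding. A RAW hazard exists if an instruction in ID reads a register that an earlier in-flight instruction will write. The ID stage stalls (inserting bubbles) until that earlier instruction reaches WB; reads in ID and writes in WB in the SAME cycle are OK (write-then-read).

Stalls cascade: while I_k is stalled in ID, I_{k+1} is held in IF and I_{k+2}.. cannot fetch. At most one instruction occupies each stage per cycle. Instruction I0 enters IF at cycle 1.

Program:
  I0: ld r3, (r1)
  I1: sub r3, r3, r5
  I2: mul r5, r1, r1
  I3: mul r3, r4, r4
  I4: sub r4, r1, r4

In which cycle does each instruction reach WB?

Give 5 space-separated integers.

I0 ld r3 <- r1: IF@1 ID@2 stall=0 (-) EX@3 MEM@4 WB@5
I1 sub r3 <- r3,r5: IF@2 ID@3 stall=2 (RAW on I0.r3 (WB@5)) EX@6 MEM@7 WB@8
I2 mul r5 <- r1,r1: IF@3 ID@6 stall=0 (-) EX@7 MEM@8 WB@9
I3 mul r3 <- r4,r4: IF@6 ID@7 stall=0 (-) EX@8 MEM@9 WB@10
I4 sub r4 <- r1,r4: IF@7 ID@8 stall=0 (-) EX@9 MEM@10 WB@11

Answer: 5 8 9 10 11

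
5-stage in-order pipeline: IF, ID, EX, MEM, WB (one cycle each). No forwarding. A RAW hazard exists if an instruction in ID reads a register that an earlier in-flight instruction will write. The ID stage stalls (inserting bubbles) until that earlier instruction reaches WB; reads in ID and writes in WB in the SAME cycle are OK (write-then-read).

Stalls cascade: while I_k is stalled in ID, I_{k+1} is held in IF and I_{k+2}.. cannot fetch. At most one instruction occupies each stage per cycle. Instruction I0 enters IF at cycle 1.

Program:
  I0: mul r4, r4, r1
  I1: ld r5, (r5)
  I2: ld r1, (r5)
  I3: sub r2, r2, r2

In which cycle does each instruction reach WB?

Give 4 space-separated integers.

I0 mul r4 <- r4,r1: IF@1 ID@2 stall=0 (-) EX@3 MEM@4 WB@5
I1 ld r5 <- r5: IF@2 ID@3 stall=0 (-) EX@4 MEM@5 WB@6
I2 ld r1 <- r5: IF@3 ID@4 stall=2 (RAW on I1.r5 (WB@6)) EX@7 MEM@8 WB@9
I3 sub r2 <- r2,r2: IF@4 ID@7 stall=0 (-) EX@8 MEM@9 WB@10

Answer: 5 6 9 10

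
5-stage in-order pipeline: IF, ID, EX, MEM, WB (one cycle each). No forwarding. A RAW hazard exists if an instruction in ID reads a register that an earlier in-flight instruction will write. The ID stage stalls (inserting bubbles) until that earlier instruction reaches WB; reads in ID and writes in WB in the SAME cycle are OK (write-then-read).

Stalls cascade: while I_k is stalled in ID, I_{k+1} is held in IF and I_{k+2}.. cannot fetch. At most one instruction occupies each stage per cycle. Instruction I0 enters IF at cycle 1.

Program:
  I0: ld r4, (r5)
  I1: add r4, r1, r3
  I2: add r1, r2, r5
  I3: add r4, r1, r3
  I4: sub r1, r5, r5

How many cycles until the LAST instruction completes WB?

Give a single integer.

I0 ld r4 <- r5: IF@1 ID@2 stall=0 (-) EX@3 MEM@4 WB@5
I1 add r4 <- r1,r3: IF@2 ID@3 stall=0 (-) EX@4 MEM@5 WB@6
I2 add r1 <- r2,r5: IF@3 ID@4 stall=0 (-) EX@5 MEM@6 WB@7
I3 add r4 <- r1,r3: IF@4 ID@5 stall=2 (RAW on I2.r1 (WB@7)) EX@8 MEM@9 WB@10
I4 sub r1 <- r5,r5: IF@5 ID@8 stall=0 (-) EX@9 MEM@10 WB@11

Answer: 11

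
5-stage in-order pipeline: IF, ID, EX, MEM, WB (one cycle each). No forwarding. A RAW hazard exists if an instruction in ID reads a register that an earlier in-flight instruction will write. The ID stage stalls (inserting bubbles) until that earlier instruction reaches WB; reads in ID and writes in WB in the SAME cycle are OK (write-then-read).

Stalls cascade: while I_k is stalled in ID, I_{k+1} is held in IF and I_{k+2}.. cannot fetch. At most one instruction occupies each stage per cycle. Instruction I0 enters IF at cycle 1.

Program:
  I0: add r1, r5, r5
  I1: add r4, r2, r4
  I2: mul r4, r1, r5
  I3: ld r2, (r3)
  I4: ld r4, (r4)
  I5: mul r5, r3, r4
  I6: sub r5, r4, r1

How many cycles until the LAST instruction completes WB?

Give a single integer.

I0 add r1 <- r5,r5: IF@1 ID@2 stall=0 (-) EX@3 MEM@4 WB@5
I1 add r4 <- r2,r4: IF@2 ID@3 stall=0 (-) EX@4 MEM@5 WB@6
I2 mul r4 <- r1,r5: IF@3 ID@4 stall=1 (RAW on I0.r1 (WB@5)) EX@6 MEM@7 WB@8
I3 ld r2 <- r3: IF@4 ID@6 stall=0 (-) EX@7 MEM@8 WB@9
I4 ld r4 <- r4: IF@6 ID@7 stall=1 (RAW on I2.r4 (WB@8)) EX@9 MEM@10 WB@11
I5 mul r5 <- r3,r4: IF@7 ID@9 stall=2 (RAW on I4.r4 (WB@11)) EX@12 MEM@13 WB@14
I6 sub r5 <- r4,r1: IF@9 ID@12 stall=0 (-) EX@13 MEM@14 WB@15

Answer: 15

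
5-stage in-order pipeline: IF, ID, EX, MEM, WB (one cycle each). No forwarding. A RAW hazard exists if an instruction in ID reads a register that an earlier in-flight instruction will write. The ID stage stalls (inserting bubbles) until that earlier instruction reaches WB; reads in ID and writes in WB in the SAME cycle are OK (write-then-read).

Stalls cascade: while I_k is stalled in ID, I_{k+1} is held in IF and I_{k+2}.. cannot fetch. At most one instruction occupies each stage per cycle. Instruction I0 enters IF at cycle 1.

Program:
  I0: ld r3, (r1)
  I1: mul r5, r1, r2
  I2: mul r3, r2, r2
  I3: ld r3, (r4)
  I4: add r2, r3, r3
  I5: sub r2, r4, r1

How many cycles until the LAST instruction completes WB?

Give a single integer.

I0 ld r3 <- r1: IF@1 ID@2 stall=0 (-) EX@3 MEM@4 WB@5
I1 mul r5 <- r1,r2: IF@2 ID@3 stall=0 (-) EX@4 MEM@5 WB@6
I2 mul r3 <- r2,r2: IF@3 ID@4 stall=0 (-) EX@5 MEM@6 WB@7
I3 ld r3 <- r4: IF@4 ID@5 stall=0 (-) EX@6 MEM@7 WB@8
I4 add r2 <- r3,r3: IF@5 ID@6 stall=2 (RAW on I3.r3 (WB@8)) EX@9 MEM@10 WB@11
I5 sub r2 <- r4,r1: IF@6 ID@9 stall=0 (-) EX@10 MEM@11 WB@12

Answer: 12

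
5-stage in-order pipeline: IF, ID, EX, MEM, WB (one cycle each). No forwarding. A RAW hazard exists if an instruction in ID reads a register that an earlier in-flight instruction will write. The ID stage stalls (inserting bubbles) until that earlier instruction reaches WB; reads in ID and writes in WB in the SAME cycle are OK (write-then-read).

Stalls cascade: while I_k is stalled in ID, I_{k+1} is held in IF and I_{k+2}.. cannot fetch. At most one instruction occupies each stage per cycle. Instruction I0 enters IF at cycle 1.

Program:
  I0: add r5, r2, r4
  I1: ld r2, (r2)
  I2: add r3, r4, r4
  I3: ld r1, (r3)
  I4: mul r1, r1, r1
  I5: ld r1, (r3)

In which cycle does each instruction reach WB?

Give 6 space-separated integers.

Answer: 5 6 7 10 13 14

Derivation:
I0 add r5 <- r2,r4: IF@1 ID@2 stall=0 (-) EX@3 MEM@4 WB@5
I1 ld r2 <- r2: IF@2 ID@3 stall=0 (-) EX@4 MEM@5 WB@6
I2 add r3 <- r4,r4: IF@3 ID@4 stall=0 (-) EX@5 MEM@6 WB@7
I3 ld r1 <- r3: IF@4 ID@5 stall=2 (RAW on I2.r3 (WB@7)) EX@8 MEM@9 WB@10
I4 mul r1 <- r1,r1: IF@5 ID@8 stall=2 (RAW on I3.r1 (WB@10)) EX@11 MEM@12 WB@13
I5 ld r1 <- r3: IF@8 ID@11 stall=0 (-) EX@12 MEM@13 WB@14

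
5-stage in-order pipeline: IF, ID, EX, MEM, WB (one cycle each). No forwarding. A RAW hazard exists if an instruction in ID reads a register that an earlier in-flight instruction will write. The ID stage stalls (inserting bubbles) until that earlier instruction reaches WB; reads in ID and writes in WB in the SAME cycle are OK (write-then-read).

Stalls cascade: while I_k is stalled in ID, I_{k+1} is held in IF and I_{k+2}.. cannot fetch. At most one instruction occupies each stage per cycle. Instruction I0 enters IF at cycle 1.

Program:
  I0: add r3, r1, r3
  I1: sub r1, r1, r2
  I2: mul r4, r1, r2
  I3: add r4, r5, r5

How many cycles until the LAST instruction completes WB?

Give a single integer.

Answer: 10

Derivation:
I0 add r3 <- r1,r3: IF@1 ID@2 stall=0 (-) EX@3 MEM@4 WB@5
I1 sub r1 <- r1,r2: IF@2 ID@3 stall=0 (-) EX@4 MEM@5 WB@6
I2 mul r4 <- r1,r2: IF@3 ID@4 stall=2 (RAW on I1.r1 (WB@6)) EX@7 MEM@8 WB@9
I3 add r4 <- r5,r5: IF@4 ID@7 stall=0 (-) EX@8 MEM@9 WB@10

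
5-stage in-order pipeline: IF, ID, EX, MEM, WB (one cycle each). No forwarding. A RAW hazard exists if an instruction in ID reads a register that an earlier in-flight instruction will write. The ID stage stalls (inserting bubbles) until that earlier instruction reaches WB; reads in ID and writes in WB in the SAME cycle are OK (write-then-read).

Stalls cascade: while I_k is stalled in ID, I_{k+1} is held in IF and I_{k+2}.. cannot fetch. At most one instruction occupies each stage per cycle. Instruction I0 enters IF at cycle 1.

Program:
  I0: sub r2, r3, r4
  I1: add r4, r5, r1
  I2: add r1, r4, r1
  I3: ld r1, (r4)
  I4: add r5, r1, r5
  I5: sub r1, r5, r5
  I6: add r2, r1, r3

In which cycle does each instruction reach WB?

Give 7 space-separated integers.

I0 sub r2 <- r3,r4: IF@1 ID@2 stall=0 (-) EX@3 MEM@4 WB@5
I1 add r4 <- r5,r1: IF@2 ID@3 stall=0 (-) EX@4 MEM@5 WB@6
I2 add r1 <- r4,r1: IF@3 ID@4 stall=2 (RAW on I1.r4 (WB@6)) EX@7 MEM@8 WB@9
I3 ld r1 <- r4: IF@4 ID@7 stall=0 (-) EX@8 MEM@9 WB@10
I4 add r5 <- r1,r5: IF@7 ID@8 stall=2 (RAW on I3.r1 (WB@10)) EX@11 MEM@12 WB@13
I5 sub r1 <- r5,r5: IF@8 ID@11 stall=2 (RAW on I4.r5 (WB@13)) EX@14 MEM@15 WB@16
I6 add r2 <- r1,r3: IF@11 ID@14 stall=2 (RAW on I5.r1 (WB@16)) EX@17 MEM@18 WB@19

Answer: 5 6 9 10 13 16 19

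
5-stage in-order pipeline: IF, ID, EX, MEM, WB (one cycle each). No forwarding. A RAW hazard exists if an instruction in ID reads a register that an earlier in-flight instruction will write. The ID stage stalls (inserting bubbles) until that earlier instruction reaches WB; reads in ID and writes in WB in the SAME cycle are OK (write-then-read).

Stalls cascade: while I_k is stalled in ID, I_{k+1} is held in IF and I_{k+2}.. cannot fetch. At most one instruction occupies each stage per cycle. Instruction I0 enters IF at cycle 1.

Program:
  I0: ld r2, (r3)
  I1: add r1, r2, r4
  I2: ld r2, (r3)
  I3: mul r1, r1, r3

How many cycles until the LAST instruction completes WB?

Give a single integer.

Answer: 11

Derivation:
I0 ld r2 <- r3: IF@1 ID@2 stall=0 (-) EX@3 MEM@4 WB@5
I1 add r1 <- r2,r4: IF@2 ID@3 stall=2 (RAW on I0.r2 (WB@5)) EX@6 MEM@7 WB@8
I2 ld r2 <- r3: IF@3 ID@6 stall=0 (-) EX@7 MEM@8 WB@9
I3 mul r1 <- r1,r3: IF@6 ID@7 stall=1 (RAW on I1.r1 (WB@8)) EX@9 MEM@10 WB@11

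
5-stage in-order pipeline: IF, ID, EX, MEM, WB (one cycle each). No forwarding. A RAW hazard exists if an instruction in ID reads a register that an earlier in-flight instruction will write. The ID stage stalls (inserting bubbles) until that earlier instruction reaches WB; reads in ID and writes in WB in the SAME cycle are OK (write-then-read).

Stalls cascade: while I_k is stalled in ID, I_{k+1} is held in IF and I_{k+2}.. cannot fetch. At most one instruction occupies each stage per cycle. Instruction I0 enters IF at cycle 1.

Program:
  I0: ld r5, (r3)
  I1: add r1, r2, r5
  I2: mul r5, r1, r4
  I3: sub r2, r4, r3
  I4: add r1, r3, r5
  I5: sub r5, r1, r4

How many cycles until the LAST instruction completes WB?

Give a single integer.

I0 ld r5 <- r3: IF@1 ID@2 stall=0 (-) EX@3 MEM@4 WB@5
I1 add r1 <- r2,r5: IF@2 ID@3 stall=2 (RAW on I0.r5 (WB@5)) EX@6 MEM@7 WB@8
I2 mul r5 <- r1,r4: IF@3 ID@6 stall=2 (RAW on I1.r1 (WB@8)) EX@9 MEM@10 WB@11
I3 sub r2 <- r4,r3: IF@6 ID@9 stall=0 (-) EX@10 MEM@11 WB@12
I4 add r1 <- r3,r5: IF@9 ID@10 stall=1 (RAW on I2.r5 (WB@11)) EX@12 MEM@13 WB@14
I5 sub r5 <- r1,r4: IF@10 ID@12 stall=2 (RAW on I4.r1 (WB@14)) EX@15 MEM@16 WB@17

Answer: 17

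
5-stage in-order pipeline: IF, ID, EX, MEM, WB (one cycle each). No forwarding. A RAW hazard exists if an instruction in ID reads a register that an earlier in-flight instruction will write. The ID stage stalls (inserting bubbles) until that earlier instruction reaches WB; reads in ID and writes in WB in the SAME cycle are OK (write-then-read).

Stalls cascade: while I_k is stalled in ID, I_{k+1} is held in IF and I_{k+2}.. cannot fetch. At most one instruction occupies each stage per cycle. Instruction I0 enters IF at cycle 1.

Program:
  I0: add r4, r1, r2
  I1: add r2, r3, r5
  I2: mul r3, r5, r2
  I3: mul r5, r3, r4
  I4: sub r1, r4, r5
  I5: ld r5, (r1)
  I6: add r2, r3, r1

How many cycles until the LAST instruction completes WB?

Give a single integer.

I0 add r4 <- r1,r2: IF@1 ID@2 stall=0 (-) EX@3 MEM@4 WB@5
I1 add r2 <- r3,r5: IF@2 ID@3 stall=0 (-) EX@4 MEM@5 WB@6
I2 mul r3 <- r5,r2: IF@3 ID@4 stall=2 (RAW on I1.r2 (WB@6)) EX@7 MEM@8 WB@9
I3 mul r5 <- r3,r4: IF@4 ID@7 stall=2 (RAW on I2.r3 (WB@9)) EX@10 MEM@11 WB@12
I4 sub r1 <- r4,r5: IF@7 ID@10 stall=2 (RAW on I3.r5 (WB@12)) EX@13 MEM@14 WB@15
I5 ld r5 <- r1: IF@10 ID@13 stall=2 (RAW on I4.r1 (WB@15)) EX@16 MEM@17 WB@18
I6 add r2 <- r3,r1: IF@13 ID@16 stall=0 (-) EX@17 MEM@18 WB@19

Answer: 19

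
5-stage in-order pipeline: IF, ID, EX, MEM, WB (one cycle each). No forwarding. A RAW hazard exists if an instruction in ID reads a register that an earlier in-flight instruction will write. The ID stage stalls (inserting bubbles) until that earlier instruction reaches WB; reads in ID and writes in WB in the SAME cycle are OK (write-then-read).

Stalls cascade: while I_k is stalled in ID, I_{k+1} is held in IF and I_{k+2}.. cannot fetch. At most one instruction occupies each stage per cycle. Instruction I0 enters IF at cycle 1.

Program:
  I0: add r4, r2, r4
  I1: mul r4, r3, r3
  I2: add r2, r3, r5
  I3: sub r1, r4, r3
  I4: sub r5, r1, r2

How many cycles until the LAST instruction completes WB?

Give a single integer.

Answer: 12

Derivation:
I0 add r4 <- r2,r4: IF@1 ID@2 stall=0 (-) EX@3 MEM@4 WB@5
I1 mul r4 <- r3,r3: IF@2 ID@3 stall=0 (-) EX@4 MEM@5 WB@6
I2 add r2 <- r3,r5: IF@3 ID@4 stall=0 (-) EX@5 MEM@6 WB@7
I3 sub r1 <- r4,r3: IF@4 ID@5 stall=1 (RAW on I1.r4 (WB@6)) EX@7 MEM@8 WB@9
I4 sub r5 <- r1,r2: IF@5 ID@7 stall=2 (RAW on I3.r1 (WB@9)) EX@10 MEM@11 WB@12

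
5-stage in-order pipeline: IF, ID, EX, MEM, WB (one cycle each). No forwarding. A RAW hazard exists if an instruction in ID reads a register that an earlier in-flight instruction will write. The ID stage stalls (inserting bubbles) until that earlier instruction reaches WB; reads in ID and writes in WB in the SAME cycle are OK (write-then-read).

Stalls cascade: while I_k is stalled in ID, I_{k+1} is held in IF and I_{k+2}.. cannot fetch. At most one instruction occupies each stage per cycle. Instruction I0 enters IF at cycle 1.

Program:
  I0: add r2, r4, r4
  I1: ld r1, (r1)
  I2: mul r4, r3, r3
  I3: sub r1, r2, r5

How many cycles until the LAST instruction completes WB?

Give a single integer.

I0 add r2 <- r4,r4: IF@1 ID@2 stall=0 (-) EX@3 MEM@4 WB@5
I1 ld r1 <- r1: IF@2 ID@3 stall=0 (-) EX@4 MEM@5 WB@6
I2 mul r4 <- r3,r3: IF@3 ID@4 stall=0 (-) EX@5 MEM@6 WB@7
I3 sub r1 <- r2,r5: IF@4 ID@5 stall=0 (-) EX@6 MEM@7 WB@8

Answer: 8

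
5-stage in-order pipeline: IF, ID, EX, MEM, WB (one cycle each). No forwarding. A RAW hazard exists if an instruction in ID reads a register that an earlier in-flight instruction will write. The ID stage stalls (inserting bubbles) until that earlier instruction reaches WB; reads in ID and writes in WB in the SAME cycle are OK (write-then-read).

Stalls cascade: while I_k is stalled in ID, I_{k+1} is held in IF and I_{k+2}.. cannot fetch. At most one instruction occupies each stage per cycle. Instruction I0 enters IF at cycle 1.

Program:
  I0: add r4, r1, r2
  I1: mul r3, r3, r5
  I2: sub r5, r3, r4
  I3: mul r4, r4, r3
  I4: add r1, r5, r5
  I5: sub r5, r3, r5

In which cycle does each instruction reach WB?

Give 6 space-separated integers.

I0 add r4 <- r1,r2: IF@1 ID@2 stall=0 (-) EX@3 MEM@4 WB@5
I1 mul r3 <- r3,r5: IF@2 ID@3 stall=0 (-) EX@4 MEM@5 WB@6
I2 sub r5 <- r3,r4: IF@3 ID@4 stall=2 (RAW on I1.r3 (WB@6)) EX@7 MEM@8 WB@9
I3 mul r4 <- r4,r3: IF@4 ID@7 stall=0 (-) EX@8 MEM@9 WB@10
I4 add r1 <- r5,r5: IF@7 ID@8 stall=1 (RAW on I2.r5 (WB@9)) EX@10 MEM@11 WB@12
I5 sub r5 <- r3,r5: IF@8 ID@10 stall=0 (-) EX@11 MEM@12 WB@13

Answer: 5 6 9 10 12 13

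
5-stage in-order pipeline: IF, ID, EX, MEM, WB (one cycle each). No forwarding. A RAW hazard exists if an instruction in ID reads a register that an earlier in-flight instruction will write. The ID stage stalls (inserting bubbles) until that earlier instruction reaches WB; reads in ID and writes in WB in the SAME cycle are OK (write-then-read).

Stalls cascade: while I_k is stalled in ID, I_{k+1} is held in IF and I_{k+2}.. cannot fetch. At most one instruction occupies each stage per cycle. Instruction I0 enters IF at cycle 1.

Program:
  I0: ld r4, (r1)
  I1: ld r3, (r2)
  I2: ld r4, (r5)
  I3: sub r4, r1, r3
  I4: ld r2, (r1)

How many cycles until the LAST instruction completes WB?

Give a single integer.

I0 ld r4 <- r1: IF@1 ID@2 stall=0 (-) EX@3 MEM@4 WB@5
I1 ld r3 <- r2: IF@2 ID@3 stall=0 (-) EX@4 MEM@5 WB@6
I2 ld r4 <- r5: IF@3 ID@4 stall=0 (-) EX@5 MEM@6 WB@7
I3 sub r4 <- r1,r3: IF@4 ID@5 stall=1 (RAW on I1.r3 (WB@6)) EX@7 MEM@8 WB@9
I4 ld r2 <- r1: IF@5 ID@7 stall=0 (-) EX@8 MEM@9 WB@10

Answer: 10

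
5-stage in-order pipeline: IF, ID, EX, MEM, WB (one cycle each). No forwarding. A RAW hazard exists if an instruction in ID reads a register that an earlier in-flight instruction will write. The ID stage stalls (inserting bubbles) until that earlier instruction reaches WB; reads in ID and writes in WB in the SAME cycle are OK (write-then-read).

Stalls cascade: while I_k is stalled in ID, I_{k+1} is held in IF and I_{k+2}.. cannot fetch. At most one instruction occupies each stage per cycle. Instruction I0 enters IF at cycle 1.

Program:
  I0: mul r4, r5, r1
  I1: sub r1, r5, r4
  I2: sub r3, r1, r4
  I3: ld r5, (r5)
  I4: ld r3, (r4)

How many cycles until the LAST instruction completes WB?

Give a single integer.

I0 mul r4 <- r5,r1: IF@1 ID@2 stall=0 (-) EX@3 MEM@4 WB@5
I1 sub r1 <- r5,r4: IF@2 ID@3 stall=2 (RAW on I0.r4 (WB@5)) EX@6 MEM@7 WB@8
I2 sub r3 <- r1,r4: IF@3 ID@6 stall=2 (RAW on I1.r1 (WB@8)) EX@9 MEM@10 WB@11
I3 ld r5 <- r5: IF@6 ID@9 stall=0 (-) EX@10 MEM@11 WB@12
I4 ld r3 <- r4: IF@9 ID@10 stall=0 (-) EX@11 MEM@12 WB@13

Answer: 13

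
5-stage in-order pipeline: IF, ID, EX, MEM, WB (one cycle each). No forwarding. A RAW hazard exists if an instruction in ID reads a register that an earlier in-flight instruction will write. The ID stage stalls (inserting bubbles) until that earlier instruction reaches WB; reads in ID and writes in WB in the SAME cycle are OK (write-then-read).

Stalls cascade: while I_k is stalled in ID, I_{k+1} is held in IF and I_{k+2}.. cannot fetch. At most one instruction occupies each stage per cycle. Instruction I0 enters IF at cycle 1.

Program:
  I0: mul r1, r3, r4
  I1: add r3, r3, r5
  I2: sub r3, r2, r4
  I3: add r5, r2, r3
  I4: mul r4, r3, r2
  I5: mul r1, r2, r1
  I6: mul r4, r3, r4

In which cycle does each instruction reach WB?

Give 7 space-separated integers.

Answer: 5 6 7 10 11 12 14

Derivation:
I0 mul r1 <- r3,r4: IF@1 ID@2 stall=0 (-) EX@3 MEM@4 WB@5
I1 add r3 <- r3,r5: IF@2 ID@3 stall=0 (-) EX@4 MEM@5 WB@6
I2 sub r3 <- r2,r4: IF@3 ID@4 stall=0 (-) EX@5 MEM@6 WB@7
I3 add r5 <- r2,r3: IF@4 ID@5 stall=2 (RAW on I2.r3 (WB@7)) EX@8 MEM@9 WB@10
I4 mul r4 <- r3,r2: IF@5 ID@8 stall=0 (-) EX@9 MEM@10 WB@11
I5 mul r1 <- r2,r1: IF@8 ID@9 stall=0 (-) EX@10 MEM@11 WB@12
I6 mul r4 <- r3,r4: IF@9 ID@10 stall=1 (RAW on I4.r4 (WB@11)) EX@12 MEM@13 WB@14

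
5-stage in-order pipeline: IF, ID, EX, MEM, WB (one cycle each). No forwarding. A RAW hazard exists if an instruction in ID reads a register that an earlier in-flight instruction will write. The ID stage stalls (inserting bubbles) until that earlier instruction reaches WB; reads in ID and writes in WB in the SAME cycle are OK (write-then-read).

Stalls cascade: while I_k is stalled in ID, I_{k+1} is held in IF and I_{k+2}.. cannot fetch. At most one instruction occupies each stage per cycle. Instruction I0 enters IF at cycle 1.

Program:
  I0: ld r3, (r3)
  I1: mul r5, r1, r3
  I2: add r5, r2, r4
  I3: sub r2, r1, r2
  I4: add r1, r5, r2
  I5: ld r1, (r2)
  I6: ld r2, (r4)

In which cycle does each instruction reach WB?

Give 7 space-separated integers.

I0 ld r3 <- r3: IF@1 ID@2 stall=0 (-) EX@3 MEM@4 WB@5
I1 mul r5 <- r1,r3: IF@2 ID@3 stall=2 (RAW on I0.r3 (WB@5)) EX@6 MEM@7 WB@8
I2 add r5 <- r2,r4: IF@3 ID@6 stall=0 (-) EX@7 MEM@8 WB@9
I3 sub r2 <- r1,r2: IF@6 ID@7 stall=0 (-) EX@8 MEM@9 WB@10
I4 add r1 <- r5,r2: IF@7 ID@8 stall=2 (RAW on I3.r2 (WB@10)) EX@11 MEM@12 WB@13
I5 ld r1 <- r2: IF@8 ID@11 stall=0 (-) EX@12 MEM@13 WB@14
I6 ld r2 <- r4: IF@11 ID@12 stall=0 (-) EX@13 MEM@14 WB@15

Answer: 5 8 9 10 13 14 15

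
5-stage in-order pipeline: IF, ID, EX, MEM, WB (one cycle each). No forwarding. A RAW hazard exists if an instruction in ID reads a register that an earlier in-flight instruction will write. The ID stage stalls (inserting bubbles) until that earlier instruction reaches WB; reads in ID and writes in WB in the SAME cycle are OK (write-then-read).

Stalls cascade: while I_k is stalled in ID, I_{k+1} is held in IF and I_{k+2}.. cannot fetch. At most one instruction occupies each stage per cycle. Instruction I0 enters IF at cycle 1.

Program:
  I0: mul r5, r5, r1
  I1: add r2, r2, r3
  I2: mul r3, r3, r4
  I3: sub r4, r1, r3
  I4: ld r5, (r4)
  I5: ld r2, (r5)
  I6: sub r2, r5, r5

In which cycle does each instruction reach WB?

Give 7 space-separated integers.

Answer: 5 6 7 10 13 16 17

Derivation:
I0 mul r5 <- r5,r1: IF@1 ID@2 stall=0 (-) EX@3 MEM@4 WB@5
I1 add r2 <- r2,r3: IF@2 ID@3 stall=0 (-) EX@4 MEM@5 WB@6
I2 mul r3 <- r3,r4: IF@3 ID@4 stall=0 (-) EX@5 MEM@6 WB@7
I3 sub r4 <- r1,r3: IF@4 ID@5 stall=2 (RAW on I2.r3 (WB@7)) EX@8 MEM@9 WB@10
I4 ld r5 <- r4: IF@5 ID@8 stall=2 (RAW on I3.r4 (WB@10)) EX@11 MEM@12 WB@13
I5 ld r2 <- r5: IF@8 ID@11 stall=2 (RAW on I4.r5 (WB@13)) EX@14 MEM@15 WB@16
I6 sub r2 <- r5,r5: IF@11 ID@14 stall=0 (-) EX@15 MEM@16 WB@17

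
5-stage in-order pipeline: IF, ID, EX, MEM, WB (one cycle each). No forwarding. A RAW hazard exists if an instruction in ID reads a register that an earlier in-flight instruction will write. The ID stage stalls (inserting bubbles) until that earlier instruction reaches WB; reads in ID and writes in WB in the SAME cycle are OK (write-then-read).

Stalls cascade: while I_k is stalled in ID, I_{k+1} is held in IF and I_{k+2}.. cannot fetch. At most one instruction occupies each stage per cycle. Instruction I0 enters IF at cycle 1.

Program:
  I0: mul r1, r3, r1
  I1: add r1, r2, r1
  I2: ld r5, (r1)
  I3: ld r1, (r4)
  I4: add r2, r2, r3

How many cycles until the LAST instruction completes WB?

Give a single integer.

I0 mul r1 <- r3,r1: IF@1 ID@2 stall=0 (-) EX@3 MEM@4 WB@5
I1 add r1 <- r2,r1: IF@2 ID@3 stall=2 (RAW on I0.r1 (WB@5)) EX@6 MEM@7 WB@8
I2 ld r5 <- r1: IF@3 ID@6 stall=2 (RAW on I1.r1 (WB@8)) EX@9 MEM@10 WB@11
I3 ld r1 <- r4: IF@6 ID@9 stall=0 (-) EX@10 MEM@11 WB@12
I4 add r2 <- r2,r3: IF@9 ID@10 stall=0 (-) EX@11 MEM@12 WB@13

Answer: 13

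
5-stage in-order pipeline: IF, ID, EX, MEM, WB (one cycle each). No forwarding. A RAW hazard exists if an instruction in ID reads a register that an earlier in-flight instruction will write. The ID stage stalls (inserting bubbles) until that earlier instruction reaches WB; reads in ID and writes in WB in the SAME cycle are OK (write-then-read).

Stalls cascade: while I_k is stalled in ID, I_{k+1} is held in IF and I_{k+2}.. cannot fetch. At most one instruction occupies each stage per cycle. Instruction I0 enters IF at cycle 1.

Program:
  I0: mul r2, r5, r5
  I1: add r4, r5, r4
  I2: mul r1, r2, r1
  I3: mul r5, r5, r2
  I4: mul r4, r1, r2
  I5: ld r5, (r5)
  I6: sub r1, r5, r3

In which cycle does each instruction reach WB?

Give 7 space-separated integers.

Answer: 5 6 8 9 11 12 15

Derivation:
I0 mul r2 <- r5,r5: IF@1 ID@2 stall=0 (-) EX@3 MEM@4 WB@5
I1 add r4 <- r5,r4: IF@2 ID@3 stall=0 (-) EX@4 MEM@5 WB@6
I2 mul r1 <- r2,r1: IF@3 ID@4 stall=1 (RAW on I0.r2 (WB@5)) EX@6 MEM@7 WB@8
I3 mul r5 <- r5,r2: IF@4 ID@6 stall=0 (-) EX@7 MEM@8 WB@9
I4 mul r4 <- r1,r2: IF@6 ID@7 stall=1 (RAW on I2.r1 (WB@8)) EX@9 MEM@10 WB@11
I5 ld r5 <- r5: IF@7 ID@9 stall=0 (-) EX@10 MEM@11 WB@12
I6 sub r1 <- r5,r3: IF@9 ID@10 stall=2 (RAW on I5.r5 (WB@12)) EX@13 MEM@14 WB@15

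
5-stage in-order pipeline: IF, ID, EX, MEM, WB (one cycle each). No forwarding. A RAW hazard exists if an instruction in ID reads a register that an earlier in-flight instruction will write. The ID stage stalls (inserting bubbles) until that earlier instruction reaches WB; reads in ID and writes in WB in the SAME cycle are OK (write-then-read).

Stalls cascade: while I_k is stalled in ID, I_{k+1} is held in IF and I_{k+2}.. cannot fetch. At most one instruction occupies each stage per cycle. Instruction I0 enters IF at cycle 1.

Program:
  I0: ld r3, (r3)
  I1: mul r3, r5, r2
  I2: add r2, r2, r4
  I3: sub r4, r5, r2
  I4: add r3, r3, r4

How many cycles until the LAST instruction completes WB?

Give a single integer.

I0 ld r3 <- r3: IF@1 ID@2 stall=0 (-) EX@3 MEM@4 WB@5
I1 mul r3 <- r5,r2: IF@2 ID@3 stall=0 (-) EX@4 MEM@5 WB@6
I2 add r2 <- r2,r4: IF@3 ID@4 stall=0 (-) EX@5 MEM@6 WB@7
I3 sub r4 <- r5,r2: IF@4 ID@5 stall=2 (RAW on I2.r2 (WB@7)) EX@8 MEM@9 WB@10
I4 add r3 <- r3,r4: IF@5 ID@8 stall=2 (RAW on I3.r4 (WB@10)) EX@11 MEM@12 WB@13

Answer: 13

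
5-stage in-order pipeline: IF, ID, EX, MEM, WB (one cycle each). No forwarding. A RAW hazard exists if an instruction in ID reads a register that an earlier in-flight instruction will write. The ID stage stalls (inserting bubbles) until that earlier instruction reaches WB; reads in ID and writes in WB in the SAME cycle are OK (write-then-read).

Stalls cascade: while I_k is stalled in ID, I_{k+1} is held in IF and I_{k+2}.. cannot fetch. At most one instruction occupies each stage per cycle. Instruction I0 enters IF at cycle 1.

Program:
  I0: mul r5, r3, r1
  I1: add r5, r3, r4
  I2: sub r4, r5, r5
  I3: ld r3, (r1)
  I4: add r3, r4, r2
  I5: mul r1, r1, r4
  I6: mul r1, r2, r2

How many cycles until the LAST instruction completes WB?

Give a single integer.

I0 mul r5 <- r3,r1: IF@1 ID@2 stall=0 (-) EX@3 MEM@4 WB@5
I1 add r5 <- r3,r4: IF@2 ID@3 stall=0 (-) EX@4 MEM@5 WB@6
I2 sub r4 <- r5,r5: IF@3 ID@4 stall=2 (RAW on I1.r5 (WB@6)) EX@7 MEM@8 WB@9
I3 ld r3 <- r1: IF@4 ID@7 stall=0 (-) EX@8 MEM@9 WB@10
I4 add r3 <- r4,r2: IF@7 ID@8 stall=1 (RAW on I2.r4 (WB@9)) EX@10 MEM@11 WB@12
I5 mul r1 <- r1,r4: IF@8 ID@10 stall=0 (-) EX@11 MEM@12 WB@13
I6 mul r1 <- r2,r2: IF@10 ID@11 stall=0 (-) EX@12 MEM@13 WB@14

Answer: 14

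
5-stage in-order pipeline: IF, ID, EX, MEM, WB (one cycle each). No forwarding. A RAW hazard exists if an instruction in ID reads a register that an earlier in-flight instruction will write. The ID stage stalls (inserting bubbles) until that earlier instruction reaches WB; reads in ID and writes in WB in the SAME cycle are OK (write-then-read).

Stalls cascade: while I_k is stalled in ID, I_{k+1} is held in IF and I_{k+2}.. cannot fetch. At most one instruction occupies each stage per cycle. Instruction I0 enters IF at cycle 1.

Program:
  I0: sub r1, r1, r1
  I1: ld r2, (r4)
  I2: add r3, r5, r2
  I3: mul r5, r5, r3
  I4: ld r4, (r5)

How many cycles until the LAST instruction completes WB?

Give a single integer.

I0 sub r1 <- r1,r1: IF@1 ID@2 stall=0 (-) EX@3 MEM@4 WB@5
I1 ld r2 <- r4: IF@2 ID@3 stall=0 (-) EX@4 MEM@5 WB@6
I2 add r3 <- r5,r2: IF@3 ID@4 stall=2 (RAW on I1.r2 (WB@6)) EX@7 MEM@8 WB@9
I3 mul r5 <- r5,r3: IF@4 ID@7 stall=2 (RAW on I2.r3 (WB@9)) EX@10 MEM@11 WB@12
I4 ld r4 <- r5: IF@7 ID@10 stall=2 (RAW on I3.r5 (WB@12)) EX@13 MEM@14 WB@15

Answer: 15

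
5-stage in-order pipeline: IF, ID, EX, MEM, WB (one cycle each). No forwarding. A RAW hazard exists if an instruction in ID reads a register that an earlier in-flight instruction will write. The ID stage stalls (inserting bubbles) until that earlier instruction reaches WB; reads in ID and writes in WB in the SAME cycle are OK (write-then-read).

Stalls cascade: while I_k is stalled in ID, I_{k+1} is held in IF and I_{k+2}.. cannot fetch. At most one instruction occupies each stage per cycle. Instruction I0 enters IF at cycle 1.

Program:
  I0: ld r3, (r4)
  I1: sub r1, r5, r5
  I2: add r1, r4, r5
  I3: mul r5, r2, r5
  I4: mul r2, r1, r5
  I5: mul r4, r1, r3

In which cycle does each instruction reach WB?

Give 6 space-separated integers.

I0 ld r3 <- r4: IF@1 ID@2 stall=0 (-) EX@3 MEM@4 WB@5
I1 sub r1 <- r5,r5: IF@2 ID@3 stall=0 (-) EX@4 MEM@5 WB@6
I2 add r1 <- r4,r5: IF@3 ID@4 stall=0 (-) EX@5 MEM@6 WB@7
I3 mul r5 <- r2,r5: IF@4 ID@5 stall=0 (-) EX@6 MEM@7 WB@8
I4 mul r2 <- r1,r5: IF@5 ID@6 stall=2 (RAW on I3.r5 (WB@8)) EX@9 MEM@10 WB@11
I5 mul r4 <- r1,r3: IF@6 ID@9 stall=0 (-) EX@10 MEM@11 WB@12

Answer: 5 6 7 8 11 12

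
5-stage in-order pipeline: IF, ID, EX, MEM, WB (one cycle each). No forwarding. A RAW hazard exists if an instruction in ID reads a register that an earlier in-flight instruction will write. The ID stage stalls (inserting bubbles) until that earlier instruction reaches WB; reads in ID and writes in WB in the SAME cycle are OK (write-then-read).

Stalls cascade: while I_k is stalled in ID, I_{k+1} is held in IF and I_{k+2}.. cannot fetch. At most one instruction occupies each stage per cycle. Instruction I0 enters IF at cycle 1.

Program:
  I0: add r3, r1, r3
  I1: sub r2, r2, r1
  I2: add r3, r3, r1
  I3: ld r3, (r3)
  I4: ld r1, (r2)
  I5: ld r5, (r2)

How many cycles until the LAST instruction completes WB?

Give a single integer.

Answer: 13

Derivation:
I0 add r3 <- r1,r3: IF@1 ID@2 stall=0 (-) EX@3 MEM@4 WB@5
I1 sub r2 <- r2,r1: IF@2 ID@3 stall=0 (-) EX@4 MEM@5 WB@6
I2 add r3 <- r3,r1: IF@3 ID@4 stall=1 (RAW on I0.r3 (WB@5)) EX@6 MEM@7 WB@8
I3 ld r3 <- r3: IF@4 ID@6 stall=2 (RAW on I2.r3 (WB@8)) EX@9 MEM@10 WB@11
I4 ld r1 <- r2: IF@6 ID@9 stall=0 (-) EX@10 MEM@11 WB@12
I5 ld r5 <- r2: IF@9 ID@10 stall=0 (-) EX@11 MEM@12 WB@13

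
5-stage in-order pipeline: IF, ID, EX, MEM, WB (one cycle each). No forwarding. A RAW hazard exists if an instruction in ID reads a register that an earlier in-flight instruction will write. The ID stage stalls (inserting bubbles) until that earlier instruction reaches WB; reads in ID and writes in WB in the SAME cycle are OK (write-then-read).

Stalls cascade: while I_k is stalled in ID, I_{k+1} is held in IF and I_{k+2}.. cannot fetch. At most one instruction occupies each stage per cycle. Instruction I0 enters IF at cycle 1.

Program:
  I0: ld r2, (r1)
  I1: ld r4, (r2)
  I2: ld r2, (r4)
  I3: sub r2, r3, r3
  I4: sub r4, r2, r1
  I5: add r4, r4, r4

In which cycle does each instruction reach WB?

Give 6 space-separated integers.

I0 ld r2 <- r1: IF@1 ID@2 stall=0 (-) EX@3 MEM@4 WB@5
I1 ld r4 <- r2: IF@2 ID@3 stall=2 (RAW on I0.r2 (WB@5)) EX@6 MEM@7 WB@8
I2 ld r2 <- r4: IF@3 ID@6 stall=2 (RAW on I1.r4 (WB@8)) EX@9 MEM@10 WB@11
I3 sub r2 <- r3,r3: IF@6 ID@9 stall=0 (-) EX@10 MEM@11 WB@12
I4 sub r4 <- r2,r1: IF@9 ID@10 stall=2 (RAW on I3.r2 (WB@12)) EX@13 MEM@14 WB@15
I5 add r4 <- r4,r4: IF@10 ID@13 stall=2 (RAW on I4.r4 (WB@15)) EX@16 MEM@17 WB@18

Answer: 5 8 11 12 15 18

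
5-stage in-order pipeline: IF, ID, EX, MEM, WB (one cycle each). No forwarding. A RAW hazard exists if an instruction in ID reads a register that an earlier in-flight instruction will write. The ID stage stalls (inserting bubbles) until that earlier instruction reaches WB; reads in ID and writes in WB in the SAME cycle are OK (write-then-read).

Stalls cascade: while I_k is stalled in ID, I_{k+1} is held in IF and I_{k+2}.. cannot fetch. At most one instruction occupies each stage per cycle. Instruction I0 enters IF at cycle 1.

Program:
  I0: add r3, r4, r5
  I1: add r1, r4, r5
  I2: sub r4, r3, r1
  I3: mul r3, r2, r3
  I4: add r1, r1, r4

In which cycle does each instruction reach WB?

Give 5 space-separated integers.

I0 add r3 <- r4,r5: IF@1 ID@2 stall=0 (-) EX@3 MEM@4 WB@5
I1 add r1 <- r4,r5: IF@2 ID@3 stall=0 (-) EX@4 MEM@5 WB@6
I2 sub r4 <- r3,r1: IF@3 ID@4 stall=2 (RAW on I1.r1 (WB@6)) EX@7 MEM@8 WB@9
I3 mul r3 <- r2,r3: IF@4 ID@7 stall=0 (-) EX@8 MEM@9 WB@10
I4 add r1 <- r1,r4: IF@7 ID@8 stall=1 (RAW on I2.r4 (WB@9)) EX@10 MEM@11 WB@12

Answer: 5 6 9 10 12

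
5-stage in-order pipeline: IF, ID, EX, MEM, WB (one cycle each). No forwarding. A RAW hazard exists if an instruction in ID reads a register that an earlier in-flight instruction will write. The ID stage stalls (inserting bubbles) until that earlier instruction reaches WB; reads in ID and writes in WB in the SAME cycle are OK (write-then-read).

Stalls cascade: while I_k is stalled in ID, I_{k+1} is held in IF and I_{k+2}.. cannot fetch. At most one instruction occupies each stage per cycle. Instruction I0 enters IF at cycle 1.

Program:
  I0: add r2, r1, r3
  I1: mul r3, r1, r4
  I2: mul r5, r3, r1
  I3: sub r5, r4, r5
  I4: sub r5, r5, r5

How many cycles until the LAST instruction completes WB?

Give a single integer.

I0 add r2 <- r1,r3: IF@1 ID@2 stall=0 (-) EX@3 MEM@4 WB@5
I1 mul r3 <- r1,r4: IF@2 ID@3 stall=0 (-) EX@4 MEM@5 WB@6
I2 mul r5 <- r3,r1: IF@3 ID@4 stall=2 (RAW on I1.r3 (WB@6)) EX@7 MEM@8 WB@9
I3 sub r5 <- r4,r5: IF@4 ID@7 stall=2 (RAW on I2.r5 (WB@9)) EX@10 MEM@11 WB@12
I4 sub r5 <- r5,r5: IF@7 ID@10 stall=2 (RAW on I3.r5 (WB@12)) EX@13 MEM@14 WB@15

Answer: 15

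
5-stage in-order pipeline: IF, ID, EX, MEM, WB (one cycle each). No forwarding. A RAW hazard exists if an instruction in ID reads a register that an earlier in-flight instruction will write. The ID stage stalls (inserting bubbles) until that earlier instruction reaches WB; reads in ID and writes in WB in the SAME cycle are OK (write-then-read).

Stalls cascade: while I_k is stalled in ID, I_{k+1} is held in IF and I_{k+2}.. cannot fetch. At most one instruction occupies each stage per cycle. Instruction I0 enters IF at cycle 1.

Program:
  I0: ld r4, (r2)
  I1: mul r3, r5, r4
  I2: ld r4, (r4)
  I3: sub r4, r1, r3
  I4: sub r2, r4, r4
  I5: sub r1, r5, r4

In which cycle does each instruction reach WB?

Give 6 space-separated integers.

I0 ld r4 <- r2: IF@1 ID@2 stall=0 (-) EX@3 MEM@4 WB@5
I1 mul r3 <- r5,r4: IF@2 ID@3 stall=2 (RAW on I0.r4 (WB@5)) EX@6 MEM@7 WB@8
I2 ld r4 <- r4: IF@3 ID@6 stall=0 (-) EX@7 MEM@8 WB@9
I3 sub r4 <- r1,r3: IF@6 ID@7 stall=1 (RAW on I1.r3 (WB@8)) EX@9 MEM@10 WB@11
I4 sub r2 <- r4,r4: IF@7 ID@9 stall=2 (RAW on I3.r4 (WB@11)) EX@12 MEM@13 WB@14
I5 sub r1 <- r5,r4: IF@9 ID@12 stall=0 (-) EX@13 MEM@14 WB@15

Answer: 5 8 9 11 14 15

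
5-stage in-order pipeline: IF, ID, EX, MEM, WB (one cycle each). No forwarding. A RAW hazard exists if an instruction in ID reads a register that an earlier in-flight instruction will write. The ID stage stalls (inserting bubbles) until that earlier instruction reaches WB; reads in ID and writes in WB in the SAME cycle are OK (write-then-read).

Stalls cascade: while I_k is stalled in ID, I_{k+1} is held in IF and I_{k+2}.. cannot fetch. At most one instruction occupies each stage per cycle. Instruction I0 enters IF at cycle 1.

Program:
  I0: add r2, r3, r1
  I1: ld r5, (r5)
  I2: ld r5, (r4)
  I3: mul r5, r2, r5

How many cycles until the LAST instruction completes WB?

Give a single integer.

I0 add r2 <- r3,r1: IF@1 ID@2 stall=0 (-) EX@3 MEM@4 WB@5
I1 ld r5 <- r5: IF@2 ID@3 stall=0 (-) EX@4 MEM@5 WB@6
I2 ld r5 <- r4: IF@3 ID@4 stall=0 (-) EX@5 MEM@6 WB@7
I3 mul r5 <- r2,r5: IF@4 ID@5 stall=2 (RAW on I2.r5 (WB@7)) EX@8 MEM@9 WB@10

Answer: 10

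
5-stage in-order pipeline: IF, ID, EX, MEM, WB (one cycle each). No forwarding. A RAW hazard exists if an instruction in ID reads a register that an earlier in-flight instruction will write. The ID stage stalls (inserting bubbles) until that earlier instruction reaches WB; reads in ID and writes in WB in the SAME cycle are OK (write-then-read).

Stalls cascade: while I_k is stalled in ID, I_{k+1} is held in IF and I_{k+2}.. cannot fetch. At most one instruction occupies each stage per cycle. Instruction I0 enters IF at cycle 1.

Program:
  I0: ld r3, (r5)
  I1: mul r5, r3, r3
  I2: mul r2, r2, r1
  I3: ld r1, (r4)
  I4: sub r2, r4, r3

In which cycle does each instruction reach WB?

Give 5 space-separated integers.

Answer: 5 8 9 10 11

Derivation:
I0 ld r3 <- r5: IF@1 ID@2 stall=0 (-) EX@3 MEM@4 WB@5
I1 mul r5 <- r3,r3: IF@2 ID@3 stall=2 (RAW on I0.r3 (WB@5)) EX@6 MEM@7 WB@8
I2 mul r2 <- r2,r1: IF@3 ID@6 stall=0 (-) EX@7 MEM@8 WB@9
I3 ld r1 <- r4: IF@6 ID@7 stall=0 (-) EX@8 MEM@9 WB@10
I4 sub r2 <- r4,r3: IF@7 ID@8 stall=0 (-) EX@9 MEM@10 WB@11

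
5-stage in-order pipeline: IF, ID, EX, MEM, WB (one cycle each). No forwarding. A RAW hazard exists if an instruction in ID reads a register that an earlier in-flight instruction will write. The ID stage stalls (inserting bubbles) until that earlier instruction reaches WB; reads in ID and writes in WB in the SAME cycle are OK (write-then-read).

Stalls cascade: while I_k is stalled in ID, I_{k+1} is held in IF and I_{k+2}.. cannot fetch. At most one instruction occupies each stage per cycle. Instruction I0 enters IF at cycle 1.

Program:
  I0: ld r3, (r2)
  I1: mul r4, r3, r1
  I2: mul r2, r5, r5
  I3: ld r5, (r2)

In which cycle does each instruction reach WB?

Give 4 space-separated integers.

Answer: 5 8 9 12

Derivation:
I0 ld r3 <- r2: IF@1 ID@2 stall=0 (-) EX@3 MEM@4 WB@5
I1 mul r4 <- r3,r1: IF@2 ID@3 stall=2 (RAW on I0.r3 (WB@5)) EX@6 MEM@7 WB@8
I2 mul r2 <- r5,r5: IF@3 ID@6 stall=0 (-) EX@7 MEM@8 WB@9
I3 ld r5 <- r2: IF@6 ID@7 stall=2 (RAW on I2.r2 (WB@9)) EX@10 MEM@11 WB@12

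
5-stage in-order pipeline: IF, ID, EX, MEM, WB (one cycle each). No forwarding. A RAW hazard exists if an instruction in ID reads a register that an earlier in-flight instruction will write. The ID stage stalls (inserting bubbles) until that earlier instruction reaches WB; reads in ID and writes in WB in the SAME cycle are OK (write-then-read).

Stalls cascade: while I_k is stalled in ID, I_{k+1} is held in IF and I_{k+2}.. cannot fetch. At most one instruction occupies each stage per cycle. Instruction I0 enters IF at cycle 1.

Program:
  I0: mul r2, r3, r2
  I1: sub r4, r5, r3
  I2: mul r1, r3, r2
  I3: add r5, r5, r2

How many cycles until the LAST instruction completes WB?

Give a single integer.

I0 mul r2 <- r3,r2: IF@1 ID@2 stall=0 (-) EX@3 MEM@4 WB@5
I1 sub r4 <- r5,r3: IF@2 ID@3 stall=0 (-) EX@4 MEM@5 WB@6
I2 mul r1 <- r3,r2: IF@3 ID@4 stall=1 (RAW on I0.r2 (WB@5)) EX@6 MEM@7 WB@8
I3 add r5 <- r5,r2: IF@4 ID@6 stall=0 (-) EX@7 MEM@8 WB@9

Answer: 9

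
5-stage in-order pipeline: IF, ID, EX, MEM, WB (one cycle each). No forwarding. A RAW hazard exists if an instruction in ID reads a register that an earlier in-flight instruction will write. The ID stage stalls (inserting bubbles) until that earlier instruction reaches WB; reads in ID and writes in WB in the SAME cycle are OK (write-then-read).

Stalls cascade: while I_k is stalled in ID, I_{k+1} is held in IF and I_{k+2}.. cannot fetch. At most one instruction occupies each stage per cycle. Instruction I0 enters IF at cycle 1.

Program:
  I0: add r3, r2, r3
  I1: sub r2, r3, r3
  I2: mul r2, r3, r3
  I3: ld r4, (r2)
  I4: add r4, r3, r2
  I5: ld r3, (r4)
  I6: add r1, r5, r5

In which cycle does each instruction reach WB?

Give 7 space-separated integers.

Answer: 5 8 9 12 13 16 17

Derivation:
I0 add r3 <- r2,r3: IF@1 ID@2 stall=0 (-) EX@3 MEM@4 WB@5
I1 sub r2 <- r3,r3: IF@2 ID@3 stall=2 (RAW on I0.r3 (WB@5)) EX@6 MEM@7 WB@8
I2 mul r2 <- r3,r3: IF@3 ID@6 stall=0 (-) EX@7 MEM@8 WB@9
I3 ld r4 <- r2: IF@6 ID@7 stall=2 (RAW on I2.r2 (WB@9)) EX@10 MEM@11 WB@12
I4 add r4 <- r3,r2: IF@7 ID@10 stall=0 (-) EX@11 MEM@12 WB@13
I5 ld r3 <- r4: IF@10 ID@11 stall=2 (RAW on I4.r4 (WB@13)) EX@14 MEM@15 WB@16
I6 add r1 <- r5,r5: IF@11 ID@14 stall=0 (-) EX@15 MEM@16 WB@17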